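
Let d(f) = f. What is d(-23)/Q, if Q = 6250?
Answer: -23/6250 ≈ -0.0036800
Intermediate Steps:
d(-23)/Q = -23/6250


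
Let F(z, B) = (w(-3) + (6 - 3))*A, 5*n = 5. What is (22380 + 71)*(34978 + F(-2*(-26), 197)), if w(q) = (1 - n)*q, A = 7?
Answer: 785762549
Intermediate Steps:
n = 1 (n = (⅕)*5 = 1)
w(q) = 0 (w(q) = (1 - 1*1)*q = (1 - 1)*q = 0*q = 0)
F(z, B) = 21 (F(z, B) = (0 + (6 - 3))*7 = (0 + 3)*7 = 3*7 = 21)
(22380 + 71)*(34978 + F(-2*(-26), 197)) = (22380 + 71)*(34978 + 21) = 22451*34999 = 785762549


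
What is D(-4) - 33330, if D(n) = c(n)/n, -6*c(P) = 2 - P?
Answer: -133319/4 ≈ -33330.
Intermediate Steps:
c(P) = -1/3 + P/6 (c(P) = -(2 - P)/6 = -1/3 + P/6)
D(n) = (-1/3 + n/6)/n
D(-4) - 33330 = (1/6)*(-2 - 4)/(-4) - 33330 = (1/6)*(-1/4)*(-6) - 33330 = 1/4 - 33330 = -133319/4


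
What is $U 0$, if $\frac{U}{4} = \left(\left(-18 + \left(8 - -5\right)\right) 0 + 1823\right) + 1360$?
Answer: $0$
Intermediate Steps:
$U = 12732$ ($U = 4 \left(\left(\left(-18 + \left(8 - -5\right)\right) 0 + 1823\right) + 1360\right) = 4 \left(\left(\left(-18 + \left(8 + 5\right)\right) 0 + 1823\right) + 1360\right) = 4 \left(\left(\left(-18 + 13\right) 0 + 1823\right) + 1360\right) = 4 \left(\left(\left(-5\right) 0 + 1823\right) + 1360\right) = 4 \left(\left(0 + 1823\right) + 1360\right) = 4 \left(1823 + 1360\right) = 4 \cdot 3183 = 12732$)
$U 0 = 12732 \cdot 0 = 0$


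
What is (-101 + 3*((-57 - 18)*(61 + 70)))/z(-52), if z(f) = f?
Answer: 7394/13 ≈ 568.77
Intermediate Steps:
(-101 + 3*((-57 - 18)*(61 + 70)))/z(-52) = (-101 + 3*((-57 - 18)*(61 + 70)))/(-52) = (-101 + 3*(-75*131))*(-1/52) = (-101 + 3*(-9825))*(-1/52) = (-101 - 29475)*(-1/52) = -29576*(-1/52) = 7394/13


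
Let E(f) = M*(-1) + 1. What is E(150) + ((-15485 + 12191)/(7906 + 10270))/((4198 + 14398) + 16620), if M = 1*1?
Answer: -1647/320043008 ≈ -5.1462e-6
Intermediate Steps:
M = 1
E(f) = 0 (E(f) = 1*(-1) + 1 = -1 + 1 = 0)
E(150) + ((-15485 + 12191)/(7906 + 10270))/((4198 + 14398) + 16620) = 0 + ((-15485 + 12191)/(7906 + 10270))/((4198 + 14398) + 16620) = 0 + (-3294/18176)/(18596 + 16620) = 0 - 3294*1/18176/35216 = 0 - 1647/9088*1/35216 = 0 - 1647/320043008 = -1647/320043008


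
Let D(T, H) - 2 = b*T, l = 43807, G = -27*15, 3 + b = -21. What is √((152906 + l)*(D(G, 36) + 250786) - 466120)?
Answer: 2*√12811211021 ≈ 2.2637e+5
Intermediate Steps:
b = -24 (b = -3 - 21 = -24)
G = -405
D(T, H) = 2 - 24*T
√((152906 + l)*(D(G, 36) + 250786) - 466120) = √((152906 + 43807)*((2 - 24*(-405)) + 250786) - 466120) = √(196713*((2 + 9720) + 250786) - 466120) = √(196713*(9722 + 250786) - 466120) = √(196713*260508 - 466120) = √(51245310204 - 466120) = √51244844084 = 2*√12811211021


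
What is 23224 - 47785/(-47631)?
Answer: 1106230129/47631 ≈ 23225.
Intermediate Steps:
23224 - 47785/(-47631) = 23224 - 47785*(-1/47631) = 23224 + 47785/47631 = 1106230129/47631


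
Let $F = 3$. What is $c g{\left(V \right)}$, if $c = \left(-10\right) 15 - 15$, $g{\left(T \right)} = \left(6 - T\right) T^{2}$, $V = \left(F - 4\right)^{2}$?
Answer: $-825$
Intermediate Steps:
$V = 1$ ($V = \left(3 - 4\right)^{2} = \left(-1\right)^{2} = 1$)
$g{\left(T \right)} = T^{2} \left(6 - T\right)$
$c = -165$ ($c = -150 - 15 = -165$)
$c g{\left(V \right)} = - 165 \cdot 1^{2} \left(6 - 1\right) = - 165 \cdot 1 \left(6 - 1\right) = - 165 \cdot 1 \cdot 5 = \left(-165\right) 5 = -825$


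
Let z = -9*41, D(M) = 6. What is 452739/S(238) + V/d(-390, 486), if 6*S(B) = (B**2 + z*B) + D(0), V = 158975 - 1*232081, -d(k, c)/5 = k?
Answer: -1893976633/15196350 ≈ -124.63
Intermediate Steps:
d(k, c) = -5*k
V = -73106 (V = 158975 - 232081 = -73106)
z = -369
S(B) = 1 - 123*B/2 + B**2/6 (S(B) = ((B**2 - 369*B) + 6)/6 = (6 + B**2 - 369*B)/6 = 1 - 123*B/2 + B**2/6)
452739/S(238) + V/d(-390, 486) = 452739/(1 - 123/2*238 + (1/6)*238**2) - 73106/((-5*(-390))) = 452739/(1 - 14637 + (1/6)*56644) - 73106/1950 = 452739/(1 - 14637 + 28322/3) - 73106*1/1950 = 452739/(-15586/3) - 36553/975 = 452739*(-3/15586) - 36553/975 = -1358217/15586 - 36553/975 = -1893976633/15196350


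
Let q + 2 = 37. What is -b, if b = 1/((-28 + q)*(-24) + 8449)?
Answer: -1/8281 ≈ -0.00012076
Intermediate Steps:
q = 35 (q = -2 + 37 = 35)
b = 1/8281 (b = 1/((-28 + 35)*(-24) + 8449) = 1/(7*(-24) + 8449) = 1/(-168 + 8449) = 1/8281 ≈ 0.00012076)
-b = -1*1/8281 = -1/8281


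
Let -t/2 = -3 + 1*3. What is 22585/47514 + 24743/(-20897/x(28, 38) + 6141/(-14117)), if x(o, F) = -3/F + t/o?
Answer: 302969447975417/532636389163446 ≈ 0.56881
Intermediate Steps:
t = 0 (t = -2*(-3 + 1*3) = -2*(-3 + 3) = -2*0 = 0)
x(o, F) = -3/F (x(o, F) = -3/F + 0/o = -3/F + 0 = -3/F)
22585/47514 + 24743/(-20897/x(28, 38) + 6141/(-14117)) = 22585/47514 + 24743/(-20897/((-3/38)) + 6141/(-14117)) = 22585*(1/47514) + 24743/(-20897/((-3*1/38)) + 6141*(-1/14117)) = 22585/47514 + 24743/(-20897/(-3/38) - 6141/14117) = 22585/47514 + 24743/(-20897*(-38/3) - 6141/14117) = 22585/47514 + 24743/(794086/3 - 6141/14117) = 22585/47514 + 24743/(11210093639/42351) = 22585/47514 + 24743*(42351/11210093639) = 22585/47514 + 1047890793/11210093639 = 302969447975417/532636389163446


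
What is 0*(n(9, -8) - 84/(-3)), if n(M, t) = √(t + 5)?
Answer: 0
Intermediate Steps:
n(M, t) = √(5 + t)
0*(n(9, -8) - 84/(-3)) = 0*(√(5 - 8) - 84/(-3)) = 0*(√(-3) - 84*(-⅓)) = 0*(I*√3 + 28) = 0*(28 + I*√3) = 0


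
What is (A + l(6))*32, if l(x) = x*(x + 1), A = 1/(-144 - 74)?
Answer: 146480/109 ≈ 1343.9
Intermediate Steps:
A = -1/218 (A = 1/(-218) = -1/218 ≈ -0.0045872)
l(x) = x*(1 + x)
(A + l(6))*32 = (-1/218 + 6*(1 + 6))*32 = (-1/218 + 6*7)*32 = (-1/218 + 42)*32 = (9155/218)*32 = 146480/109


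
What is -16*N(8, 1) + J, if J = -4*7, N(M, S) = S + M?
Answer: -172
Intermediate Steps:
N(M, S) = M + S
J = -28
-16*N(8, 1) + J = -16*(8 + 1) - 28 = -16*9 - 28 = -144 - 28 = -172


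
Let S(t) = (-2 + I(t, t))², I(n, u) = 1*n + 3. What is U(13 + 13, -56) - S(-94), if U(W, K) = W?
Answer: -8623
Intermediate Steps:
I(n, u) = 3 + n (I(n, u) = n + 3 = 3 + n)
S(t) = (1 + t)² (S(t) = (-2 + (3 + t))² = (1 + t)²)
U(13 + 13, -56) - S(-94) = (13 + 13) - (1 - 94)² = 26 - 1*(-93)² = 26 - 1*8649 = 26 - 8649 = -8623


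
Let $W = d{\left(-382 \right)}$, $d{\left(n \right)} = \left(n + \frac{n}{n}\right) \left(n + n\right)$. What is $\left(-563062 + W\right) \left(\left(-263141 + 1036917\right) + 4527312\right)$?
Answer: $-1441779312064$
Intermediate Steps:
$d{\left(n \right)} = 2 n \left(1 + n\right)$ ($d{\left(n \right)} = \left(n + 1\right) 2 n = \left(1 + n\right) 2 n = 2 n \left(1 + n\right)$)
$W = 291084$ ($W = 2 \left(-382\right) \left(1 - 382\right) = 2 \left(-382\right) \left(-381\right) = 291084$)
$\left(-563062 + W\right) \left(\left(-263141 + 1036917\right) + 4527312\right) = \left(-563062 + 291084\right) \left(\left(-263141 + 1036917\right) + 4527312\right) = - 271978 \left(773776 + 4527312\right) = \left(-271978\right) 5301088 = -1441779312064$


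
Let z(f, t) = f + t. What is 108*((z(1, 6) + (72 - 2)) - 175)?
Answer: -10584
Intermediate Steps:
108*((z(1, 6) + (72 - 2)) - 175) = 108*(((1 + 6) + (72 - 2)) - 175) = 108*((7 + 70) - 175) = 108*(77 - 175) = 108*(-98) = -10584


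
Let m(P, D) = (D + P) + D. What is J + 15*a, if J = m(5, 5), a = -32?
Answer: -465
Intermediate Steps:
m(P, D) = P + 2*D
J = 15 (J = 5 + 2*5 = 5 + 10 = 15)
J + 15*a = 15 + 15*(-32) = 15 - 480 = -465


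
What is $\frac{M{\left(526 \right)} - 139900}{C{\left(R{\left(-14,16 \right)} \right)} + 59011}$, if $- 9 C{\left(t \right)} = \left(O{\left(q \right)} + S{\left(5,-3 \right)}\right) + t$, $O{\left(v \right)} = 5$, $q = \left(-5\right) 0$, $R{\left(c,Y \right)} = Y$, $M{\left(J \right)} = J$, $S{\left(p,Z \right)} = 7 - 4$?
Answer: $- \frac{418122}{177025} \approx -2.3619$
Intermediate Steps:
$S{\left(p,Z \right)} = 3$
$q = 0$
$C{\left(t \right)} = - \frac{8}{9} - \frac{t}{9}$ ($C{\left(t \right)} = - \frac{\left(5 + 3\right) + t}{9} = - \frac{8 + t}{9} = - \frac{8}{9} - \frac{t}{9}$)
$\frac{M{\left(526 \right)} - 139900}{C{\left(R{\left(-14,16 \right)} \right)} + 59011} = \frac{526 - 139900}{\left(- \frac{8}{9} - \frac{16}{9}\right) + 59011} = - \frac{139374}{\left(- \frac{8}{9} - \frac{16}{9}\right) + 59011} = - \frac{139374}{- \frac{8}{3} + 59011} = - \frac{139374}{\frac{177025}{3}} = \left(-139374\right) \frac{3}{177025} = - \frac{418122}{177025}$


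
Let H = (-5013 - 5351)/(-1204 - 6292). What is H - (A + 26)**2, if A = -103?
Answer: -11108355/1874 ≈ -5927.6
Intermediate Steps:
H = 2591/1874 (H = -10364/(-7496) = -10364*(-1/7496) = 2591/1874 ≈ 1.3826)
H - (A + 26)**2 = 2591/1874 - (-103 + 26)**2 = 2591/1874 - 1*(-77)**2 = 2591/1874 - 1*5929 = 2591/1874 - 5929 = -11108355/1874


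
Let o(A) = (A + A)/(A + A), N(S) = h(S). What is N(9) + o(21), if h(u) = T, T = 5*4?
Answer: 21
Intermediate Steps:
T = 20
h(u) = 20
N(S) = 20
o(A) = 1 (o(A) = (2*A)/((2*A)) = (2*A)*(1/(2*A)) = 1)
N(9) + o(21) = 20 + 1 = 21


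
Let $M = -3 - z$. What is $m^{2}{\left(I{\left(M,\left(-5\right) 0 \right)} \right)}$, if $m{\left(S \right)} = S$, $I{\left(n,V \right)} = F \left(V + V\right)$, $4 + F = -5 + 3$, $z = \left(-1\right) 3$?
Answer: $0$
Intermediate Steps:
$z = -3$
$M = 0$ ($M = -3 - -3 = -3 + 3 = 0$)
$F = -6$ ($F = -4 + \left(-5 + 3\right) = -4 - 2 = -6$)
$I{\left(n,V \right)} = - 12 V$ ($I{\left(n,V \right)} = - 6 \left(V + V\right) = - 6 \cdot 2 V = - 12 V$)
$m^{2}{\left(I{\left(M,\left(-5\right) 0 \right)} \right)} = \left(- 12 \left(\left(-5\right) 0\right)\right)^{2} = \left(\left(-12\right) 0\right)^{2} = 0^{2} = 0$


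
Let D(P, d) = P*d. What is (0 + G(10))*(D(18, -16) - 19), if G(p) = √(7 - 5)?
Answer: -307*√2 ≈ -434.16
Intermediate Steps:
G(p) = √2
(0 + G(10))*(D(18, -16) - 19) = (0 + √2)*(18*(-16) - 19) = √2*(-288 - 19) = √2*(-307) = -307*√2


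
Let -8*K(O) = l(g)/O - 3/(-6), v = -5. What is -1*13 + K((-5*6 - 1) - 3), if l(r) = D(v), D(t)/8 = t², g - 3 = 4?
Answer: -3353/272 ≈ -12.327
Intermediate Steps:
g = 7 (g = 3 + 4 = 7)
D(t) = 8*t²
l(r) = 200 (l(r) = 8*(-5)² = 8*25 = 200)
K(O) = -1/16 - 25/O (K(O) = -(200/O - 3/(-6))/8 = -(200/O - 3*(-⅙))/8 = -(200/O + ½)/8 = -(½ + 200/O)/8 = -1/16 - 25/O)
-1*13 + K((-5*6 - 1) - 3) = -1*13 + (-400 - ((-5*6 - 1) - 3))/(16*((-5*6 - 1) - 3)) = -13 + (-400 - ((-30 - 1) - 3))/(16*((-30 - 1) - 3)) = -13 + (-400 - (-31 - 3))/(16*(-31 - 3)) = -13 + (1/16)*(-400 - 1*(-34))/(-34) = -13 + (1/16)*(-1/34)*(-400 + 34) = -13 + (1/16)*(-1/34)*(-366) = -13 + 183/272 = -3353/272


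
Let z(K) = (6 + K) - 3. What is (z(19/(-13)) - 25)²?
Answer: 93025/169 ≈ 550.44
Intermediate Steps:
z(K) = 3 + K
(z(19/(-13)) - 25)² = ((3 + 19/(-13)) - 25)² = ((3 + 19*(-1/13)) - 25)² = ((3 - 19/13) - 25)² = (20/13 - 25)² = (-305/13)² = 93025/169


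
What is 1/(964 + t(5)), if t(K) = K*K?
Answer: 1/989 ≈ 0.0010111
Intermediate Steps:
t(K) = K**2
1/(964 + t(5)) = 1/(964 + 5**2) = 1/(964 + 25) = 1/989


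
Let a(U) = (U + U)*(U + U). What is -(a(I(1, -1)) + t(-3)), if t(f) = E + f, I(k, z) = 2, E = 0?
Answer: -13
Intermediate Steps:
a(U) = 4*U² (a(U) = (2*U)*(2*U) = 4*U²)
t(f) = f (t(f) = 0 + f = f)
-(a(I(1, -1)) + t(-3)) = -(4*2² - 3) = -(4*4 - 3) = -(16 - 3) = -1*13 = -13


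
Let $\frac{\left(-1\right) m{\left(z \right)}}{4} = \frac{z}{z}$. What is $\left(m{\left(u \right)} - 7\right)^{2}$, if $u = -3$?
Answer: $121$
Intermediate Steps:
$m{\left(z \right)} = -4$ ($m{\left(z \right)} = - 4 \frac{z}{z} = \left(-4\right) 1 = -4$)
$\left(m{\left(u \right)} - 7\right)^{2} = \left(-4 - 7\right)^{2} = \left(-11\right)^{2} = 121$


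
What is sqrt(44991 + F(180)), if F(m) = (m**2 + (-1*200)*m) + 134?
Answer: 5*sqrt(1661) ≈ 203.78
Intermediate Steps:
F(m) = 134 + m**2 - 200*m (F(m) = (m**2 - 200*m) + 134 = 134 + m**2 - 200*m)
sqrt(44991 + F(180)) = sqrt(44991 + (134 + 180**2 - 200*180)) = sqrt(44991 + (134 + 32400 - 36000)) = sqrt(44991 - 3466) = sqrt(41525) = 5*sqrt(1661)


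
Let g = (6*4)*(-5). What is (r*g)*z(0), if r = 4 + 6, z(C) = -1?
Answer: 1200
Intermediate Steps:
g = -120 (g = 24*(-5) = -120)
r = 10
(r*g)*z(0) = (10*(-120))*(-1) = -1200*(-1) = 1200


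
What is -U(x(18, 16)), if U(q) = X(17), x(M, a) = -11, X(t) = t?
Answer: -17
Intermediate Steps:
U(q) = 17
-U(x(18, 16)) = -1*17 = -17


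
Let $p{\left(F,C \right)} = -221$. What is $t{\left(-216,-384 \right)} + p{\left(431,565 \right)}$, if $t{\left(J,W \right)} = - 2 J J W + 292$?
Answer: $35831879$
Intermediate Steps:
$t{\left(J,W \right)} = 292 - 2 W J^{2}$ ($t{\left(J,W \right)} = - 2 J^{2} W + 292 = - 2 W J^{2} + 292 = 292 - 2 W J^{2}$)
$t{\left(-216,-384 \right)} + p{\left(431,565 \right)} = \left(292 - - 768 \left(-216\right)^{2}\right) - 221 = \left(292 - \left(-768\right) 46656\right) - 221 = \left(292 + 35831808\right) - 221 = 35832100 - 221 = 35831879$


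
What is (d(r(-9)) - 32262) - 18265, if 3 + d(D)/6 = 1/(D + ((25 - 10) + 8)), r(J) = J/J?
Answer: -202179/4 ≈ -50545.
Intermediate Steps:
r(J) = 1
d(D) = -18 + 6/(23 + D) (d(D) = -18 + 6/(D + ((25 - 10) + 8)) = -18 + 6/(D + (15 + 8)) = -18 + 6/(D + 23) = -18 + 6/(23 + D))
(d(r(-9)) - 32262) - 18265 = (6*(-68 - 3*1)/(23 + 1) - 32262) - 18265 = (6*(-68 - 3)/24 - 32262) - 18265 = (6*(1/24)*(-71) - 32262) - 18265 = (-71/4 - 32262) - 18265 = -129119/4 - 18265 = -202179/4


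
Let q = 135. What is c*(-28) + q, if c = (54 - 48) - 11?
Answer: 275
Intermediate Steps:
c = -5 (c = 6 - 11 = -5)
c*(-28) + q = -5*(-28) + 135 = 140 + 135 = 275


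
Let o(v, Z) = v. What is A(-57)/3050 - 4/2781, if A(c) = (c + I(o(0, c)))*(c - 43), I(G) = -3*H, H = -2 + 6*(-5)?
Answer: -217162/169641 ≈ -1.2801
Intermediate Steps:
H = -32 (H = -2 - 30 = -32)
I(G) = 96 (I(G) = -3*(-32) = 96)
A(c) = (-43 + c)*(96 + c) (A(c) = (c + 96)*(c - 43) = (96 + c)*(-43 + c) = (-43 + c)*(96 + c))
A(-57)/3050 - 4/2781 = (-4128 + (-57)² + 53*(-57))/3050 - 4/2781 = (-4128 + 3249 - 3021)*(1/3050) - 4*1/2781 = -3900*1/3050 - 4/2781 = -78/61 - 4/2781 = -217162/169641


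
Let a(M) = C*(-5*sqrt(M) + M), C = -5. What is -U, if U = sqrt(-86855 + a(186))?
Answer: -I*sqrt(87785 - 25*sqrt(186)) ≈ -295.71*I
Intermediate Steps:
a(M) = -5*M + 25*sqrt(M) (a(M) = -5*(-5*sqrt(M) + M) = -5*(M - 5*sqrt(M)) = -5*M + 25*sqrt(M))
U = sqrt(-87785 + 25*sqrt(186)) (U = sqrt(-86855 + (-5*186 + 25*sqrt(186))) = sqrt(-86855 + (-930 + 25*sqrt(186))) = sqrt(-87785 + 25*sqrt(186)) ≈ 295.71*I)
-U = -sqrt(-87785 + 25*sqrt(186))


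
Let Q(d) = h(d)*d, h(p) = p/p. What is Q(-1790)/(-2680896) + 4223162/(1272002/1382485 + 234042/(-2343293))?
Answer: 2292370169821280993855225/445215364600560096 ≈ 5.1489e+6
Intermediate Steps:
h(p) = 1
Q(d) = d (Q(d) = 1*d = d)
Q(-1790)/(-2680896) + 4223162/(1272002/1382485 + 234042/(-2343293)) = -1790/(-2680896) + 4223162/(1272002/1382485 + 234042/(-2343293)) = -1790*(-1/2680896) + 4223162/(1272002*(1/1382485) + 234042*(-1/2343293)) = 895/1340448 + 4223162/(1272002/1382485 - 234042/2343293) = 895/1340448 + 4223162/(2657113828216/3239567423105) = 895/1340448 + 4223162*(3239567423105/2657113828216) = 895/1340448 + 6840609018847479005/1328556914108 = 2292370169821280993855225/445215364600560096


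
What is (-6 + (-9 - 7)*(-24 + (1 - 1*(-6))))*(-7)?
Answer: -1862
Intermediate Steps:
(-6 + (-9 - 7)*(-24 + (1 - 1*(-6))))*(-7) = (-6 - 16*(-24 + (1 + 6)))*(-7) = (-6 - 16*(-24 + 7))*(-7) = (-6 - 16*(-17))*(-7) = (-6 + 272)*(-7) = 266*(-7) = -1862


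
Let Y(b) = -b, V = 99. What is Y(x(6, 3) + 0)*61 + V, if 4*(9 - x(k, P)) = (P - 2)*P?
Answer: -1617/4 ≈ -404.25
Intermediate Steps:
x(k, P) = 9 - P*(-2 + P)/4 (x(k, P) = 9 - (P - 2)*P/4 = 9 - (-2 + P)*P/4 = 9 - P*(-2 + P)/4)
Y(x(6, 3) + 0)*61 + V = -((9 + (½)*3 - ¼*3²) + 0)*61 + 99 = -((9 + 3/2 - ¼*9) + 0)*61 + 99 = -((9 + 3/2 - 9/4) + 0)*61 + 99 = -(33/4 + 0)*61 + 99 = -1*33/4*61 + 99 = -33/4*61 + 99 = -2013/4 + 99 = -1617/4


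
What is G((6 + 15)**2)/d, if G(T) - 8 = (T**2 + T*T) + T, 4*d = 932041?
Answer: 141604/84731 ≈ 1.6712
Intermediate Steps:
d = 932041/4 (d = (1/4)*932041 = 932041/4 ≈ 2.3301e+5)
G(T) = 8 + T + 2*T**2 (G(T) = 8 + ((T**2 + T*T) + T) = 8 + ((T**2 + T**2) + T) = 8 + (2*T**2 + T) = 8 + (T + 2*T**2) = 8 + T + 2*T**2)
G((6 + 15)**2)/d = (8 + (6 + 15)**2 + 2*((6 + 15)**2)**2)/(932041/4) = (8 + 21**2 + 2*(21**2)**2)*(4/932041) = (8 + 441 + 2*441**2)*(4/932041) = (8 + 441 + 2*194481)*(4/932041) = (8 + 441 + 388962)*(4/932041) = 389411*(4/932041) = 141604/84731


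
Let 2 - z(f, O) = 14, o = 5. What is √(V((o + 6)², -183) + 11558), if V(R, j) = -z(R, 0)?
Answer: √11570 ≈ 107.56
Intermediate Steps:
z(f, O) = -12 (z(f, O) = 2 - 1*14 = 2 - 14 = -12)
V(R, j) = 12 (V(R, j) = -1*(-12) = 12)
√(V((o + 6)², -183) + 11558) = √(12 + 11558) = √11570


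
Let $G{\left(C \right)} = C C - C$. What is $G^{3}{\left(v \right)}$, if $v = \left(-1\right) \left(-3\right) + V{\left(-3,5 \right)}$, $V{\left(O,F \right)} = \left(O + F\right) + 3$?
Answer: $175616$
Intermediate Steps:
$V{\left(O,F \right)} = 3 + F + O$ ($V{\left(O,F \right)} = \left(F + O\right) + 3 = 3 + F + O$)
$v = 8$ ($v = \left(-1\right) \left(-3\right) + \left(3 + 5 - 3\right) = 3 + 5 = 8$)
$G{\left(C \right)} = C^{2} - C$
$G^{3}{\left(v \right)} = \left(8 \left(-1 + 8\right)\right)^{3} = \left(8 \cdot 7\right)^{3} = 56^{3} = 175616$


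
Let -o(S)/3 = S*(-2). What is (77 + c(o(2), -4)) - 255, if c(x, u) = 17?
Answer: -161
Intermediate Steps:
o(S) = 6*S (o(S) = -3*S*(-2) = -(-6)*S = 6*S)
(77 + c(o(2), -4)) - 255 = (77 + 17) - 255 = 94 - 255 = -161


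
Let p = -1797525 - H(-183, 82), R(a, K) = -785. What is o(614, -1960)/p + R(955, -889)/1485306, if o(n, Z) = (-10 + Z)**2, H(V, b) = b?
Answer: -5765735176895/2669996462742 ≈ -2.1595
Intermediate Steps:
p = -1797607 (p = -1797525 - 1*82 = -1797525 - 82 = -1797607)
o(614, -1960)/p + R(955, -889)/1485306 = (-10 - 1960)**2/(-1797607) - 785/1485306 = (-1970)**2*(-1/1797607) - 785*1/1485306 = 3880900*(-1/1797607) - 785/1485306 = -3880900/1797607 - 785/1485306 = -5765735176895/2669996462742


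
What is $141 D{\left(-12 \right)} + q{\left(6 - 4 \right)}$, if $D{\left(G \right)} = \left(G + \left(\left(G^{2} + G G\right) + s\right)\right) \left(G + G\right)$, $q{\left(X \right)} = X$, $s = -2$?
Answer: $-927214$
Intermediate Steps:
$D{\left(G \right)} = 2 G \left(-2 + G + 2 G^{2}\right)$ ($D{\left(G \right)} = \left(G - \left(2 - G^{2} - G G\right)\right) \left(G + G\right) = \left(G + \left(\left(G^{2} + G^{2}\right) - 2\right)\right) 2 G = \left(G + \left(2 G^{2} - 2\right)\right) 2 G = \left(G + \left(-2 + 2 G^{2}\right)\right) 2 G = \left(-2 + G + 2 G^{2}\right) 2 G = 2 G \left(-2 + G + 2 G^{2}\right)$)
$141 D{\left(-12 \right)} + q{\left(6 - 4 \right)} = 141 \cdot 2 \left(-12\right) \left(-2 - 12 + 2 \left(-12\right)^{2}\right) + \left(6 - 4\right) = 141 \cdot 2 \left(-12\right) \left(-2 - 12 + 2 \cdot 144\right) + 2 = 141 \cdot 2 \left(-12\right) \left(-2 - 12 + 288\right) + 2 = 141 \cdot 2 \left(-12\right) 274 + 2 = 141 \left(-6576\right) + 2 = -927216 + 2 = -927214$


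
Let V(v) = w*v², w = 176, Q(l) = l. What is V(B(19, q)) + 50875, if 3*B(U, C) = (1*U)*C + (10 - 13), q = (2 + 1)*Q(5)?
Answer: 1606011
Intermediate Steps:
q = 15 (q = (2 + 1)*5 = 3*5 = 15)
B(U, C) = -1 + C*U/3 (B(U, C) = ((1*U)*C + (10 - 13))/3 = (U*C - 3)/3 = (C*U - 3)/3 = (-3 + C*U)/3 = -1 + C*U/3)
V(v) = 176*v²
V(B(19, q)) + 50875 = 176*(-1 + (⅓)*15*19)² + 50875 = 176*(-1 + 95)² + 50875 = 176*94² + 50875 = 176*8836 + 50875 = 1555136 + 50875 = 1606011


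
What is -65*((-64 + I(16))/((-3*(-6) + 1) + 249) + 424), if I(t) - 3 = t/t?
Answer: -1845545/67 ≈ -27545.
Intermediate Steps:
I(t) = 4 (I(t) = 3 + t/t = 3 + 1 = 4)
-65*((-64 + I(16))/((-3*(-6) + 1) + 249) + 424) = -65*((-64 + 4)/((-3*(-6) + 1) + 249) + 424) = -65*(-60/((18 + 1) + 249) + 424) = -65*(-60/(19 + 249) + 424) = -65*(-60/268 + 424) = -65*(-60*1/268 + 424) = -65*(-15/67 + 424) = -65*28393/67 = -1845545/67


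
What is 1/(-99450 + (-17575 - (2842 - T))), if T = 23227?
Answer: -1/96640 ≈ -1.0348e-5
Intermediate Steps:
1/(-99450 + (-17575 - (2842 - T))) = 1/(-99450 + (-17575 - (2842 - 1*23227))) = 1/(-99450 + (-17575 - (2842 - 23227))) = 1/(-99450 + (-17575 - 1*(-20385))) = 1/(-99450 + (-17575 + 20385)) = 1/(-99450 + 2810) = 1/(-96640) = -1/96640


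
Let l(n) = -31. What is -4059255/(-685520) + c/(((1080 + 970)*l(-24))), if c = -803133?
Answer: 103790679/5592400 ≈ 18.559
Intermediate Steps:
-4059255/(-685520) + c/(((1080 + 970)*l(-24))) = -4059255/(-685520) - 803133*(-1/(31*(1080 + 970))) = -4059255*(-1/685520) - 803133/(2050*(-31)) = 42729/7216 - 803133/(-63550) = 42729/7216 - 803133*(-1/63550) = 42729/7216 + 803133/63550 = 103790679/5592400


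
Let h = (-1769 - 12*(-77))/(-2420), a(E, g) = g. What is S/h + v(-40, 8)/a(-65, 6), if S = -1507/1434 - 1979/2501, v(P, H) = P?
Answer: -1206408642/101017891 ≈ -11.943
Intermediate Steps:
S = -6606893/3586434 (S = -1507*1/1434 - 1979*1/2501 = -1507/1434 - 1979/2501 = -6606893/3586434 ≈ -1.8422)
h = 169/484 (h = (-1769 + 924)*(-1/2420) = -845*(-1/2420) = 169/484 ≈ 0.34917)
S/h + v(-40, 8)/a(-65, 6) = -6606893/(3586434*169/484) - 40/6 = -6606893/3586434*484/169 - 40*1/6 = -1598868106/303053673 - 20/3 = -1206408642/101017891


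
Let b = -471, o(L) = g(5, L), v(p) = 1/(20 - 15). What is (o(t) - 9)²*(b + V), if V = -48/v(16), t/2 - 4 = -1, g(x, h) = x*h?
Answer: -313551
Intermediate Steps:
g(x, h) = h*x
t = 6 (t = 8 + 2*(-1) = 8 - 2 = 6)
v(p) = ⅕ (v(p) = 1/5 = ⅕)
o(L) = 5*L (o(L) = L*5 = 5*L)
V = -240 (V = -48/⅕ = -48*5 = -240)
(o(t) - 9)²*(b + V) = (5*6 - 9)²*(-471 - 240) = (30 - 9)²*(-711) = 21²*(-711) = 441*(-711) = -313551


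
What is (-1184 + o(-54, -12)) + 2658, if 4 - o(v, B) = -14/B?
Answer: 8861/6 ≈ 1476.8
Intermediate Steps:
o(v, B) = 4 + 14/B (o(v, B) = 4 - (-14)/B = 4 + 14/B)
(-1184 + o(-54, -12)) + 2658 = (-1184 + (4 + 14/(-12))) + 2658 = (-1184 + (4 + 14*(-1/12))) + 2658 = (-1184 + (4 - 7/6)) + 2658 = (-1184 + 17/6) + 2658 = -7087/6 + 2658 = 8861/6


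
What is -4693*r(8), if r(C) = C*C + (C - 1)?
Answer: -333203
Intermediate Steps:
r(C) = -1 + C + C**2 (r(C) = C**2 + (-1 + C) = -1 + C + C**2)
-4693*r(8) = -4693*(-1 + 8 + 8**2) = -4693*(-1 + 8 + 64) = -4693*71 = -333203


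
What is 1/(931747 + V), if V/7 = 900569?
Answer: 1/7235730 ≈ 1.3820e-7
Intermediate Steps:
V = 6303983 (V = 7*900569 = 6303983)
1/(931747 + V) = 1/(931747 + 6303983) = 1/7235730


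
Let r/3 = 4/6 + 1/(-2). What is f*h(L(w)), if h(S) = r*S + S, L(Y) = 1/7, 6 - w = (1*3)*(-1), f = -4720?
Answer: -7080/7 ≈ -1011.4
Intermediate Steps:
w = 9 (w = 6 - 1*3*(-1) = 6 - 3*(-1) = 6 - 1*(-3) = 6 + 3 = 9)
r = 1/2 (r = 3*(4/6 + 1/(-2)) = 3*(4*(1/6) + 1*(-1/2)) = 3*(2/3 - 1/2) = 3*(1/6) = 1/2 ≈ 0.50000)
L(Y) = 1/7
h(S) = 3*S/2 (h(S) = S/2 + S = 3*S/2)
f*h(L(w)) = -7080/7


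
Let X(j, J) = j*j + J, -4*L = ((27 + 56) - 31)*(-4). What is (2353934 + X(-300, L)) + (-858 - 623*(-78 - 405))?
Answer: 2744037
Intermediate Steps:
L = 52 (L = -((27 + 56) - 31)*(-4)/4 = -(83 - 31)*(-4)/4 = -13*(-4) = -1/4*(-208) = 52)
X(j, J) = J + j**2 (X(j, J) = j**2 + J = J + j**2)
(2353934 + X(-300, L)) + (-858 - 623*(-78 - 405)) = (2353934 + (52 + (-300)**2)) + (-858 - 623*(-78 - 405)) = (2353934 + (52 + 90000)) + (-858 - 623*(-483)) = (2353934 + 90052) + (-858 + 300909) = 2443986 + 300051 = 2744037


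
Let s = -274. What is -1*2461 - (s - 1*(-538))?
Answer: -2725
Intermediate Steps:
-1*2461 - (s - 1*(-538)) = -1*2461 - (-274 - 1*(-538)) = -2461 - (-274 + 538) = -2461 - 1*264 = -2461 - 264 = -2725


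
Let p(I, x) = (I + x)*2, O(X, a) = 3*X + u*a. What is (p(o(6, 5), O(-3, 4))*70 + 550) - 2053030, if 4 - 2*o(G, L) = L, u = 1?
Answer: -2053250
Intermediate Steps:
o(G, L) = 2 - L/2
O(X, a) = a + 3*X (O(X, a) = 3*X + 1*a = 3*X + a = a + 3*X)
p(I, x) = 2*I + 2*x
(p(o(6, 5), O(-3, 4))*70 + 550) - 2053030 = ((2*(2 - 1/2*5) + 2*(4 + 3*(-3)))*70 + 550) - 2053030 = ((2*(2 - 5/2) + 2*(4 - 9))*70 + 550) - 2053030 = ((2*(-1/2) + 2*(-5))*70 + 550) - 2053030 = ((-1 - 10)*70 + 550) - 2053030 = (-11*70 + 550) - 2053030 = (-770 + 550) - 2053030 = -220 - 2053030 = -2053250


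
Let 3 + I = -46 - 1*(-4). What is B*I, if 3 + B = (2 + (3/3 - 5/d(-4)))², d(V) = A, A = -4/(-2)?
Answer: 495/4 ≈ 123.75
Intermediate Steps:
A = 2 (A = -4*(-½) = 2)
d(V) = 2
I = -45 (I = -3 + (-46 - 1*(-4)) = -3 + (-46 + 4) = -3 - 42 = -45)
B = -11/4 (B = -3 + (2 + (3/3 - 5/2))² = -3 + (2 + (3*(⅓) - 5*½))² = -3 + (2 + (1 - 5/2))² = -3 + (2 - 3/2)² = -3 + (½)² = -3 + ¼ = -11/4 ≈ -2.7500)
B*I = -11/4*(-45) = 495/4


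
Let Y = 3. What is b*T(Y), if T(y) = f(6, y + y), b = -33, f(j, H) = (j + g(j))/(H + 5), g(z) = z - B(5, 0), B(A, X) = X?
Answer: -36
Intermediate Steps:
g(z) = z (g(z) = z - 1*0 = z + 0 = z)
f(j, H) = 2*j/(5 + H) (f(j, H) = (j + j)/(H + 5) = (2*j)/(5 + H) = 2*j/(5 + H))
T(y) = 12/(5 + 2*y) (T(y) = 2*6/(5 + (y + y)) = 2*6/(5 + 2*y) = 12/(5 + 2*y))
b*T(Y) = -396/(5 + 2*3) = -396/(5 + 6) = -396/11 = -33*12/11 = -36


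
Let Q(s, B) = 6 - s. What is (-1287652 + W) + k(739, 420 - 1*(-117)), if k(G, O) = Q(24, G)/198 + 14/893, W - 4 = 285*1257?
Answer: -9129526408/9823 ≈ -9.2940e+5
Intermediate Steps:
W = 358249 (W = 4 + 285*1257 = 4 + 358245 = 358249)
k(G, O) = -739/9823 (k(G, O) = (6 - 1*24)/198 + 14/893 = (6 - 24)*(1/198) + 14*(1/893) = -18*1/198 + 14/893 = -1/11 + 14/893 = -739/9823)
(-1287652 + W) + k(739, 420 - 1*(-117)) = (-1287652 + 358249) - 739/9823 = -929403 - 739/9823 = -9129526408/9823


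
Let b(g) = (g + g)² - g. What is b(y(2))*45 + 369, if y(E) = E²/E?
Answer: 999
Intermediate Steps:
y(E) = E
b(g) = -g + 4*g² (b(g) = (2*g)² - g = 4*g² - g = -g + 4*g²)
b(y(2))*45 + 369 = (2*(-1 + 4*2))*45 + 369 = (2*(-1 + 8))*45 + 369 = (2*7)*45 + 369 = 14*45 + 369 = 630 + 369 = 999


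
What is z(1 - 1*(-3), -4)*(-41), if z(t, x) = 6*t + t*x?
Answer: -328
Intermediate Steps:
z(1 - 1*(-3), -4)*(-41) = ((1 - 1*(-3))*(6 - 4))*(-41) = ((1 + 3)*2)*(-41) = (4*2)*(-41) = 8*(-41) = -328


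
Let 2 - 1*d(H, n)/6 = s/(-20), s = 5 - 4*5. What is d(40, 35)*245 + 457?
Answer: 4589/2 ≈ 2294.5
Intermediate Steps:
s = -15 (s = 5 - 20 = -15)
d(H, n) = 15/2 (d(H, n) = 12 - (-90)/(-20) = 12 - (-90)*(-1)/20 = 12 - 6*3/4 = 12 - 9/2 = 15/2)
d(40, 35)*245 + 457 = (15/2)*245 + 457 = 3675/2 + 457 = 4589/2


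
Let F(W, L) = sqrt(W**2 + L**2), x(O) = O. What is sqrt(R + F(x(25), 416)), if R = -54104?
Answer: sqrt(-54104 + sqrt(173681)) ≈ 231.71*I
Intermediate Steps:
F(W, L) = sqrt(L**2 + W**2)
sqrt(R + F(x(25), 416)) = sqrt(-54104 + sqrt(416**2 + 25**2)) = sqrt(-54104 + sqrt(173056 + 625)) = sqrt(-54104 + sqrt(173681))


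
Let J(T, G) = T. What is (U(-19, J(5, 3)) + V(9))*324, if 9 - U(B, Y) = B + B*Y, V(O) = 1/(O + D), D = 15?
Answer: 79731/2 ≈ 39866.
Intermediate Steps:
V(O) = 1/(15 + O) (V(O) = 1/(O + 15) = 1/(15 + O))
U(B, Y) = 9 - B - B*Y (U(B, Y) = 9 - (B + B*Y) = 9 + (-B - B*Y) = 9 - B - B*Y)
(U(-19, J(5, 3)) + V(9))*324 = ((9 - 1*(-19) - 1*(-19)*5) + 1/(15 + 9))*324 = ((9 + 19 + 95) + 1/24)*324 = (123 + 1/24)*324 = (2953/24)*324 = 79731/2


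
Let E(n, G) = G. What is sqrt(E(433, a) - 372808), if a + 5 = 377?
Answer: 2*I*sqrt(93109) ≈ 610.28*I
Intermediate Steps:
a = 372 (a = -5 + 377 = 372)
sqrt(E(433, a) - 372808) = sqrt(372 - 372808) = sqrt(-372436) = 2*I*sqrt(93109)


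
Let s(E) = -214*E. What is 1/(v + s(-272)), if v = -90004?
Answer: -1/31796 ≈ -3.1450e-5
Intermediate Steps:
1/(v + s(-272)) = 1/(-90004 - 214*(-272)) = 1/(-90004 + 58208) = 1/(-31796) = -1/31796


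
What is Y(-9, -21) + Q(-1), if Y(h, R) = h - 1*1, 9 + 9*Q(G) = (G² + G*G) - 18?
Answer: -115/9 ≈ -12.778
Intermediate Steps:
Q(G) = -3 + 2*G²/9 (Q(G) = -1 + ((G² + G*G) - 18)/9 = -1 + ((G² + G²) - 18)/9 = -1 + (2*G² - 18)/9 = -1 + (-18 + 2*G²)/9 = -1 + (-2 + 2*G²/9) = -3 + 2*G²/9)
Y(h, R) = -1 + h (Y(h, R) = h - 1 = -1 + h)
Y(-9, -21) + Q(-1) = (-1 - 9) + (-3 + (2/9)*(-1)²) = -10 + (-3 + (2/9)*1) = -10 + (-3 + 2/9) = -10 - 25/9 = -115/9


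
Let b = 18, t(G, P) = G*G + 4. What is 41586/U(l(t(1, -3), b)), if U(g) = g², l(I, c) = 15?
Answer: 13862/75 ≈ 184.83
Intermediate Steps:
t(G, P) = 4 + G² (t(G, P) = G² + 4 = 4 + G²)
41586/U(l(t(1, -3), b)) = 41586/(15²) = 41586/225 = 41586*(1/225) = 13862/75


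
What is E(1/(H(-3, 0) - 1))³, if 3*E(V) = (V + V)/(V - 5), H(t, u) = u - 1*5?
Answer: 8/804357 ≈ 9.9458e-6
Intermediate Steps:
H(t, u) = -5 + u (H(t, u) = u - 5 = -5 + u)
E(V) = 2*V/(3*(-5 + V)) (E(V) = ((V + V)/(V - 5))/3 = ((2*V)/(-5 + V))/3 = (2*V/(-5 + V))/3 = 2*V/(3*(-5 + V)))
E(1/(H(-3, 0) - 1))³ = (2/(3*((-5 + 0) - 1)*(-5 + 1/((-5 + 0) - 1))))³ = (2/(3*(-5 - 1)*(-5 + 1/(-5 - 1))))³ = ((⅔)/(-6*(-5 + 1/(-6))))³ = ((⅔)*(-⅙)/(-5 - ⅙))³ = ((⅔)*(-⅙)/(-31/6))³ = ((⅔)*(-⅙)*(-6/31))³ = (2/93)³ = 8/804357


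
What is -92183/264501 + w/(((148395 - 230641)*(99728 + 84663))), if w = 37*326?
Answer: -698998651891550/2005634666809593 ≈ -0.34852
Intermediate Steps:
w = 12062
-92183/264501 + w/(((148395 - 230641)*(99728 + 84663))) = -92183/264501 + 12062/(((148395 - 230641)*(99728 + 84663))) = -92183*1/264501 + 12062/((-82246*184391)) = -92183/264501 + 12062/(-15165422186) = -92183/264501 + 12062*(-1/15165422186) = -92183/264501 - 6031/7582711093 = -698998651891550/2005634666809593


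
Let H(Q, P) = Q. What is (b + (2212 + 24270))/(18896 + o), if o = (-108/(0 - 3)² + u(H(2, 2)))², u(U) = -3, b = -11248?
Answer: 15234/19121 ≈ 0.79672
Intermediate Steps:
o = 225 (o = (-108/(0 - 3)² - 3)² = (-108/((-3)²) - 3)² = (-108/9 - 3)² = (-108*⅑ - 3)² = (-12 - 3)² = (-15)² = 225)
(b + (2212 + 24270))/(18896 + o) = (-11248 + (2212 + 24270))/(18896 + 225) = (-11248 + 26482)/19121 = 15234*(1/19121) = 15234/19121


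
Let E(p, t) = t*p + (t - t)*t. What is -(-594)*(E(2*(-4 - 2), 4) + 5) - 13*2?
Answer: -25568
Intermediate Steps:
E(p, t) = p*t (E(p, t) = p*t + 0*t = p*t + 0 = p*t)
-(-594)*(E(2*(-4 - 2), 4) + 5) - 13*2 = -(-594)*((2*(-4 - 2))*4 + 5) - 13*2 = -(-594)*((2*(-6))*4 + 5) - 26 = -(-594)*(-12*4 + 5) - 26 = -(-594)*(-48 + 5) - 26 = -(-594)*(-43) - 26 = -99*258 - 26 = -25542 - 26 = -25568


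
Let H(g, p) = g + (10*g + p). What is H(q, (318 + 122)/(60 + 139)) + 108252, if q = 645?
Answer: 22954493/199 ≈ 1.1535e+5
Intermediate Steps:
H(g, p) = p + 11*g (H(g, p) = g + (p + 10*g) = p + 11*g)
H(q, (318 + 122)/(60 + 139)) + 108252 = ((318 + 122)/(60 + 139) + 11*645) + 108252 = (440/199 + 7095) + 108252 = 1412345/199 + 108252 = 22954493/199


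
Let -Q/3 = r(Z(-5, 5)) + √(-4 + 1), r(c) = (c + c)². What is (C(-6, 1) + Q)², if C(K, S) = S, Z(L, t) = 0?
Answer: (-1 + 3*I*√3)² ≈ -26.0 - 10.392*I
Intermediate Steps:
r(c) = 4*c² (r(c) = (2*c)² = 4*c²)
Q = -3*I*√3 (Q = -3*(4*0² + √(-4 + 1)) = -3*(4*0 + √(-3)) = -3*(0 + I*√3) = -3*I*√3 ≈ -5.1962*I)
(C(-6, 1) + Q)² = (1 - 3*I*√3)²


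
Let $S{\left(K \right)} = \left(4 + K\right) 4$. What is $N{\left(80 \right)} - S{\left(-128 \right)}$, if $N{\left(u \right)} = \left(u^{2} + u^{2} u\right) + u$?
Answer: $518976$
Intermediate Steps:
$S{\left(K \right)} = 16 + 4 K$
$N{\left(u \right)} = u + u^{2} + u^{3}$ ($N{\left(u \right)} = \left(u^{2} + u^{3}\right) + u = u + u^{2} + u^{3}$)
$N{\left(80 \right)} - S{\left(-128 \right)} = 80 \left(1 + 80 + 80^{2}\right) - \left(16 + 4 \left(-128\right)\right) = 80 \left(1 + 80 + 6400\right) - \left(16 - 512\right) = 80 \cdot 6481 - -496 = 518480 + 496 = 518976$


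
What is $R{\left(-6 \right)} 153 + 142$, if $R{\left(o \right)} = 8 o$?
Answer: $-7202$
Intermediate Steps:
$R{\left(-6 \right)} 153 + 142 = 8 \left(-6\right) 153 + 142 = \left(-48\right) 153 + 142 = -7344 + 142 = -7202$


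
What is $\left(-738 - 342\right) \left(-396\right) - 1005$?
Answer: $426675$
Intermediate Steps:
$\left(-738 - 342\right) \left(-396\right) - 1005 = \left(-1080\right) \left(-396\right) - 1005 = 427680 - 1005 = 426675$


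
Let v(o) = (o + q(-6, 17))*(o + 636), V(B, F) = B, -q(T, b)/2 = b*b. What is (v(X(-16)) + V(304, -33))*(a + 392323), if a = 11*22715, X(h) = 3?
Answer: -235760700748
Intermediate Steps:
q(T, b) = -2*b**2 (q(T, b) = -2*b*b = -2*b**2)
v(o) = (-578 + o)*(636 + o) (v(o) = (o - 2*17**2)*(o + 636) = (o - 2*289)*(636 + o) = (o - 578)*(636 + o) = (-578 + o)*(636 + o))
a = 249865
(v(X(-16)) + V(304, -33))*(a + 392323) = ((-367608 + 3**2 + 58*3) + 304)*(249865 + 392323) = ((-367608 + 9 + 174) + 304)*642188 = (-367425 + 304)*642188 = -367121*642188 = -235760700748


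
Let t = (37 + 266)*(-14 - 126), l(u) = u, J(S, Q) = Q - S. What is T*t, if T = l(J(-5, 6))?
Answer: -466620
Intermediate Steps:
T = 11 (T = 6 - 1*(-5) = 6 + 5 = 11)
t = -42420 (t = 303*(-140) = -42420)
T*t = 11*(-42420) = -466620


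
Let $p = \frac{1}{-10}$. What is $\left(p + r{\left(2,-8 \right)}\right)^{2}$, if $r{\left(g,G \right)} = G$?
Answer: $\frac{6561}{100} \approx 65.61$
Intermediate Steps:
$p = - \frac{1}{10} \approx -0.1$
$\left(p + r{\left(2,-8 \right)}\right)^{2} = \left(- \frac{1}{10} - 8\right)^{2} = \left(- \frac{81}{10}\right)^{2} = \frac{6561}{100}$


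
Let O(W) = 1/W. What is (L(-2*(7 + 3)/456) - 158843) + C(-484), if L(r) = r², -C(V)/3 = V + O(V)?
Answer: -61874963246/393129 ≈ -1.5739e+5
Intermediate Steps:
C(V) = -3*V - 3/V (C(V) = -3*(V + 1/V) = -3*V - 3/V)
(L(-2*(7 + 3)/456) - 158843) + C(-484) = ((-2*(7 + 3)/456)² - 158843) + (-3*(-484) - 3/(-484)) = ((-2*10*(1/456))² - 158843) + (1452 - 3*(-1/484)) = ((-20*1/456)² - 158843) + (1452 + 3/484) = ((-5/114)² - 158843) + 702771/484 = (25/12996 - 158843) + 702771/484 = -2064323603/12996 + 702771/484 = -61874963246/393129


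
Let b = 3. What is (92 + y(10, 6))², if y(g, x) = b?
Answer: 9025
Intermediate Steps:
y(g, x) = 3
(92 + y(10, 6))² = (92 + 3)² = 95² = 9025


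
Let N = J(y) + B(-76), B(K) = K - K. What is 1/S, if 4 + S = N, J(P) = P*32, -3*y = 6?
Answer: -1/68 ≈ -0.014706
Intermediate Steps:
B(K) = 0
y = -2 (y = -1/3*6 = -2)
J(P) = 32*P
N = -64 (N = 32*(-2) + 0 = -64 + 0 = -64)
S = -68 (S = -4 - 64 = -68)
1/S = 1/(-68) = -1/68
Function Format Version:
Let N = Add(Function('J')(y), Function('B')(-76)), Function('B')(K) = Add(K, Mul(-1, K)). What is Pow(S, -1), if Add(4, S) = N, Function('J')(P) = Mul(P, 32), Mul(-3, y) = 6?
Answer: Rational(-1, 68) ≈ -0.014706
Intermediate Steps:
Function('B')(K) = 0
y = -2 (y = Mul(Rational(-1, 3), 6) = -2)
Function('J')(P) = Mul(32, P)
N = -64 (N = Add(Mul(32, -2), 0) = Add(-64, 0) = -64)
S = -68 (S = Add(-4, -64) = -68)
Pow(S, -1) = Pow(-68, -1) = Rational(-1, 68)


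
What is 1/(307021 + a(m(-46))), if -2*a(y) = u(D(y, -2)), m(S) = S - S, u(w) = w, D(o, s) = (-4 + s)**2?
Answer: 1/307003 ≈ 3.2573e-6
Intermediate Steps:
m(S) = 0
a(y) = -18 (a(y) = -(-4 - 2)**2/2 = -1/2*(-6)**2 = -1/2*36 = -18)
1/(307021 + a(m(-46))) = 1/(307021 - 18) = 1/307003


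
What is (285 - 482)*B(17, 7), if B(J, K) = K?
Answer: -1379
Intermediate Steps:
(285 - 482)*B(17, 7) = (285 - 482)*7 = -197*7 = -1379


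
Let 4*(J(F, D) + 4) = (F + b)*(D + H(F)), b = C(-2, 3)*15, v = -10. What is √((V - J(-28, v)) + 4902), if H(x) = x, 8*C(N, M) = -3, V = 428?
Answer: √80233/4 ≈ 70.814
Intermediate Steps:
C(N, M) = -3/8 (C(N, M) = (⅛)*(-3) = -3/8)
b = -45/8 (b = -3/8*15 = -45/8 ≈ -5.6250)
J(F, D) = -4 + (-45/8 + F)*(D + F)/4 (J(F, D) = -4 + ((F - 45/8)*(D + F))/4 = -4 + ((-45/8 + F)*(D + F))/4 = -4 + (-45/8 + F)*(D + F)/4)
√((V - J(-28, v)) + 4902) = √((428 - (-4 - 45/32*(-10) - 45/32*(-28) + (¼)*(-28)² + (¼)*(-10)*(-28))) + 4902) = √((428 - (-4 + 225/16 + 315/8 + (¼)*784 + 70)) + 4902) = √((428 - (-4 + 225/16 + 315/8 + 196 + 70)) + 4902) = √((428 - 1*5047/16) + 4902) = √((428 - 5047/16) + 4902) = √(1801/16 + 4902) = √(80233/16) = √80233/4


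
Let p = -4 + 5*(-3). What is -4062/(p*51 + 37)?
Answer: 2031/466 ≈ 4.3584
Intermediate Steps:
p = -19 (p = -4 - 15 = -19)
-4062/(p*51 + 37) = -4062/(-19*51 + 37) = -4062/(-969 + 37) = -4062/(-932) = -4062*(-1/932) = 2031/466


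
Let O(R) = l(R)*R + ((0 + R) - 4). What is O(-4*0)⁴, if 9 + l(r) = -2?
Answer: 256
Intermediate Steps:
l(r) = -11 (l(r) = -9 - 2 = -11)
O(R) = -4 - 10*R (O(R) = -11*R + ((0 + R) - 4) = -11*R + (R - 4) = -11*R + (-4 + R) = -4 - 10*R)
O(-4*0)⁴ = (-4 - (-40)*0)⁴ = (-4 - 10*0)⁴ = (-4 + 0)⁴ = (-4)⁴ = 256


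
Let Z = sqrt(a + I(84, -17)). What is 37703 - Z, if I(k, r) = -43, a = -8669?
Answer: 37703 - 66*I*sqrt(2) ≈ 37703.0 - 93.338*I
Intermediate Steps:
Z = 66*I*sqrt(2) (Z = sqrt(-8669 - 43) = sqrt(-8712) = 66*I*sqrt(2) ≈ 93.338*I)
37703 - Z = 37703 - 66*I*sqrt(2)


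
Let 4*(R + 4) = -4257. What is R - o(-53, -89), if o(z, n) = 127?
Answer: -4781/4 ≈ -1195.3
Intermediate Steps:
R = -4273/4 (R = -4 + (¼)*(-4257) = -4 - 4257/4 = -4273/4 ≈ -1068.3)
R - o(-53, -89) = -4273/4 - 1*127 = -4273/4 - 127 = -4781/4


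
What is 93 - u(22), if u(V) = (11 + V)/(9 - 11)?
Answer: 219/2 ≈ 109.50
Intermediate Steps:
u(V) = -11/2 - V/2 (u(V) = (11 + V)/(-2) = (11 + V)*(-1/2) = -11/2 - V/2)
93 - u(22) = 93 - (-11/2 - 1/2*22) = 93 - (-11/2 - 11) = 93 - 1*(-33/2) = 93 + 33/2 = 219/2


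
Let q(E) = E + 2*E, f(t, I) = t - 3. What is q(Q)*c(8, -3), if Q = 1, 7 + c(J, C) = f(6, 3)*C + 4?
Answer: -36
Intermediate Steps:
f(t, I) = -3 + t
c(J, C) = -3 + 3*C (c(J, C) = -7 + ((-3 + 6)*C + 4) = -7 + (3*C + 4) = -7 + (4 + 3*C) = -3 + 3*C)
q(E) = 3*E
q(Q)*c(8, -3) = (3*1)*(-3 + 3*(-3)) = 3*(-3 - 9) = 3*(-12) = -36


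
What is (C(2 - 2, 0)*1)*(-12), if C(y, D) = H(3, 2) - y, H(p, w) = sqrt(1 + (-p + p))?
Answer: -12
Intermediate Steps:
H(p, w) = 1 (H(p, w) = sqrt(1 + 0) = sqrt(1) = 1)
C(y, D) = 1 - y
(C(2 - 2, 0)*1)*(-12) = ((1 - (2 - 2))*1)*(-12) = ((1 - 1*0)*1)*(-12) = ((1 + 0)*1)*(-12) = (1*1)*(-12) = 1*(-12) = -12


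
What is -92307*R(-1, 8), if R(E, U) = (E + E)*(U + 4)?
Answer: 2215368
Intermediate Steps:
R(E, U) = 2*E*(4 + U) (R(E, U) = (2*E)*(4 + U) = 2*E*(4 + U))
-92307*R(-1, 8) = -184614*(-1)*(4 + 8) = -184614*(-1)*12 = -92307*(-24) = 2215368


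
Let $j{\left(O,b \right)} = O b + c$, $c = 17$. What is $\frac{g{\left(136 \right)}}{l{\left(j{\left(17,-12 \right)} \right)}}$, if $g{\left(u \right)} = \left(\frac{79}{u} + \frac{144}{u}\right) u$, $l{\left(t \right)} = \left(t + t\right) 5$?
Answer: $- \frac{223}{1870} \approx -0.11925$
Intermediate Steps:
$j{\left(O,b \right)} = 17 + O b$ ($j{\left(O,b \right)} = O b + 17 = 17 + O b$)
$l{\left(t \right)} = 10 t$ ($l{\left(t \right)} = 2 t 5 = 10 t$)
$g{\left(u \right)} = 223$ ($g{\left(u \right)} = \frac{223}{u} u = 223$)
$\frac{g{\left(136 \right)}}{l{\left(j{\left(17,-12 \right)} \right)}} = \frac{223}{10 \left(17 + 17 \left(-12\right)\right)} = \frac{223}{10 \left(17 - 204\right)} = \frac{223}{10 \left(-187\right)} = \frac{223}{-1870} = 223 \left(- \frac{1}{1870}\right) = - \frac{223}{1870}$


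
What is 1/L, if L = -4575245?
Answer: -1/4575245 ≈ -2.1857e-7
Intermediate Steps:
1/L = 1/(-4575245) = -1/4575245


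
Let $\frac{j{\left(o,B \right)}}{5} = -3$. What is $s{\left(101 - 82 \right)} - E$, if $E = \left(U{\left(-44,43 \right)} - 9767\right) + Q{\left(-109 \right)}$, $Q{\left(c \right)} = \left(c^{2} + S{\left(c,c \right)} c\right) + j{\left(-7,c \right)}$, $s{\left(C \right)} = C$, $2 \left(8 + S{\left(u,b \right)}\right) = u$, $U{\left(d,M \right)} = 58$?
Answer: $- \frac{17901}{2} \approx -8950.5$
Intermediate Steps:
$j{\left(o,B \right)} = -15$ ($j{\left(o,B \right)} = 5 \left(-3\right) = -15$)
$S{\left(u,b \right)} = -8 + \frac{u}{2}$
$Q{\left(c \right)} = -15 + c^{2} + c \left(-8 + \frac{c}{2}\right)$ ($Q{\left(c \right)} = \left(c^{2} + \left(-8 + \frac{c}{2}\right) c\right) - 15 = \left(c^{2} + c \left(-8 + \frac{c}{2}\right)\right) - 15 = -15 + c^{2} + c \left(-8 + \frac{c}{2}\right)$)
$E = \frac{17939}{2}$ ($E = \left(58 - 9767\right) - \left(-857 - \frac{35643}{2}\right) = -9709 + \left(-15 + 872 + \frac{3}{2} \cdot 11881\right) = -9709 + \left(-15 + 872 + \frac{35643}{2}\right) = -9709 + \frac{37357}{2} = \frac{17939}{2} \approx 8969.5$)
$s{\left(101 - 82 \right)} - E = \left(101 - 82\right) - \frac{17939}{2} = 19 - \frac{17939}{2} = - \frac{17901}{2}$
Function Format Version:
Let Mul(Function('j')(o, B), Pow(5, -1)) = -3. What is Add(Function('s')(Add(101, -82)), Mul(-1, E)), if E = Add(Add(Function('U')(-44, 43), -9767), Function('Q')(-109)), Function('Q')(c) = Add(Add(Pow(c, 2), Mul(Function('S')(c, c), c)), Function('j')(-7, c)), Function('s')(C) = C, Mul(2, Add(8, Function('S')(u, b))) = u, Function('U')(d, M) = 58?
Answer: Rational(-17901, 2) ≈ -8950.5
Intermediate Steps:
Function('j')(o, B) = -15 (Function('j')(o, B) = Mul(5, -3) = -15)
Function('S')(u, b) = Add(-8, Mul(Rational(1, 2), u))
Function('Q')(c) = Add(-15, Pow(c, 2), Mul(c, Add(-8, Mul(Rational(1, 2), c)))) (Function('Q')(c) = Add(Add(Pow(c, 2), Mul(Add(-8, Mul(Rational(1, 2), c)), c)), -15) = Add(Add(Pow(c, 2), Mul(c, Add(-8, Mul(Rational(1, 2), c)))), -15) = Add(-15, Pow(c, 2), Mul(c, Add(-8, Mul(Rational(1, 2), c)))))
E = Rational(17939, 2) (E = Add(Add(58, -9767), Add(-15, Mul(-8, -109), Mul(Rational(3, 2), Pow(-109, 2)))) = Add(-9709, Add(-15, 872, Mul(Rational(3, 2), 11881))) = Add(-9709, Add(-15, 872, Rational(35643, 2))) = Add(-9709, Rational(37357, 2)) = Rational(17939, 2) ≈ 8969.5)
Add(Function('s')(Add(101, -82)), Mul(-1, E)) = Add(Add(101, -82), Mul(-1, Rational(17939, 2))) = Add(19, Rational(-17939, 2)) = Rational(-17901, 2)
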